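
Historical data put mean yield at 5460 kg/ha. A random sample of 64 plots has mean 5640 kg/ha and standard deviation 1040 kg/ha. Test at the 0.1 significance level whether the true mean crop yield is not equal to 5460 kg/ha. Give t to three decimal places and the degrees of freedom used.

H0: μ = 5460; H1: μ ≠ 5460 (one-sample t-test, two-sided).
t = (x̄ − μ₀)/(s/√n) = (5640 − 5460)/(1040/√64) = 1.385
df = n − 1 = 63
Two-sided p-value ≈ 0.1711
Since p ≈ 0.1711 > α = 0.1, fail to reject H0; the evidence is not statistically significant.

t = 1.385, df = 63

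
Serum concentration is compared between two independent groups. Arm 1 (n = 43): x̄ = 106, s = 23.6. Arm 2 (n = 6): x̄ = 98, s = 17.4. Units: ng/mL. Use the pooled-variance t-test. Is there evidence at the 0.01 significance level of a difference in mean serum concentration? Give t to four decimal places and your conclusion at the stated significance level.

t = 0.7974; fail to reject H0

Let group 1 = arm 1, group 2 = arm 2. H0: μ_1 = μ_2; H1: μ_1 ≠ μ_2 (two-sample pooled-variance t-test, two-sided).
s_p² = [(43−1)·23.6² + (6−1)·17.4²]/(43+6−2) = 529.917
t = (106 − 98)/√[529.917·(1/43 + 1/6)] = 0.7974
df = n₁ + n₂ − 2 = 47
Two-sided p-value ≈ 0.429
Since p ≈ 0.429 > α = 0.01, fail to reject H0; the evidence is not statistically significant.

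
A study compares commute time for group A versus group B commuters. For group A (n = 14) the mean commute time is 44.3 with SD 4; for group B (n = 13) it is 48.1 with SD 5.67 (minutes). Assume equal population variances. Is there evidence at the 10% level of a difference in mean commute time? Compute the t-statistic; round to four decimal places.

-2.0244

Let group 1 = group A, group 2 = group B. H0: μ_1 = μ_2; H1: μ_1 ≠ μ_2 (two-sample pooled-variance t-test, two-sided).
s_p² = [(14−1)·4² + (13−1)·5.67²]/(14+13−2) = 23.7515
t = (44.3 − 48.1)/√[23.7515·(1/14 + 1/13)] = -2.0244
df = n₁ + n₂ − 2 = 25
Two-sided p-value ≈ 0.054
Since p ≈ 0.054 < α = 0.1, reject H0; the evidence is statistically significant.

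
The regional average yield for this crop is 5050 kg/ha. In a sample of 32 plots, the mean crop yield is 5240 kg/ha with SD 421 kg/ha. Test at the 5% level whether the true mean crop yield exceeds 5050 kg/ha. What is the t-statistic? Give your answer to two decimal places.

2.55

H0: μ = 5050; H1: μ > 5050 (one-sample t-test, right-tailed).
t = (x̄ − μ₀)/(s/√n) = (5240 − 5050)/(421/√32) = 2.55
df = n − 1 = 31
p-value = P(T ≥ 2.55) ≈ 0.0079
Since p ≈ 0.0079 < α = 0.05, reject H0; the evidence is statistically significant.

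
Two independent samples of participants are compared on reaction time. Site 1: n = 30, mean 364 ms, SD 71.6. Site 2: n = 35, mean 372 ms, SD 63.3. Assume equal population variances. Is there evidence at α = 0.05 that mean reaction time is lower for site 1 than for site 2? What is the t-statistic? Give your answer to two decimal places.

Let group 1 = site 1, group 2 = site 2. H0: μ_1 = μ_2; H1: μ_1 < μ_2 (two-sample pooled-variance t-test, left-tailed).
s_p² = [(30−1)·71.6² + (35−1)·63.3²]/(30+35−2) = 4522.29
t = (364 − 372)/√[4522.29·(1/30 + 1/35)] = -0.48
df = n₁ + n₂ − 2 = 63
p-value = P(T ≤ -0.48) ≈ 0.317
Since p ≈ 0.317 > α = 0.05, fail to reject H0; the data do not provide sufficient evidence against H0.

-0.48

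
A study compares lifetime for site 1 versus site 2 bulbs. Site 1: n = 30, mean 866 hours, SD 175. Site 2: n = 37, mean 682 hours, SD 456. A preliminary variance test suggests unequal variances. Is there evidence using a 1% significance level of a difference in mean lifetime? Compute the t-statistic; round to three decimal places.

2.258

Let group 1 = site 1, group 2 = site 2. H0: μ_1 = μ_2; H1: μ_1 ≠ μ_2 (Welch's two-sample t-test, two-sided).
t = (x̄_1 − x̄_2)/√(s_1²/n_1 + s_2²/n_2) = (866 − 682)/√(175²/30 + 456²/37) = 2.258
Welch–Satterthwaite df ≈ 48.29
Two-sided p-value ≈ 0.029
Since p ≈ 0.029 > α = 0.01, fail to reject H0; the data do not provide sufficient evidence against H0.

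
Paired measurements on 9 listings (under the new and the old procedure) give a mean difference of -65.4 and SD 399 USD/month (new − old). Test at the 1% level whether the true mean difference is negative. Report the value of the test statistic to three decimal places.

H0: μ_d = 0; H1: μ_d < 0 (paired t-test on the differences, left-tailed).
t = d̄/(s_d/√n) = -65.4/(399/√9) = -0.492
df = n − 1 = 8
p-value = P(T ≤ -0.492) ≈ 0.318
Since p ≈ 0.318 > α = 0.01, fail to reject H0; the data do not provide sufficient evidence against H0.

-0.492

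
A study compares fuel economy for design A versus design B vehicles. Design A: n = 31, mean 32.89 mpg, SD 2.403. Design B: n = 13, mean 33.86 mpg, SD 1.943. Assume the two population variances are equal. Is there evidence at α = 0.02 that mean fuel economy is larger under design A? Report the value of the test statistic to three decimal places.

Let group 1 = design A, group 2 = design B. H0: μ_1 = μ_2; H1: μ_1 > μ_2 (two-sample pooled-variance t-test, right-tailed).
s_p² = [(31−1)·2.403² + (13−1)·1.943²]/(31+13−2) = 5.20322
t = (32.89 − 33.86)/√[5.20322·(1/31 + 1/13)] = -1.287
df = n₁ + n₂ − 2 = 42
p-value = P(T ≥ -1.287) ≈ 0.8974
Since p ≈ 0.8974 > α = 0.02, fail to reject H0; the evidence is not statistically significant.

-1.287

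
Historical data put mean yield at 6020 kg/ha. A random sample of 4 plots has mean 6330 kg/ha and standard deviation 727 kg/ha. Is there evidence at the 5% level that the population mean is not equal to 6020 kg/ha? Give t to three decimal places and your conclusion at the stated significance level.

H0: μ = 6020; H1: μ ≠ 6020 (one-sample t-test, two-sided).
t = (x̄ − μ₀)/(s/√n) = (6330 − 6020)/(727/√4) = 0.853
df = n − 1 = 3
Two-sided p-value ≈ 0.4564
Since p ≈ 0.4564 > α = 0.05, fail to reject H0; the evidence is not statistically significant.

t = 0.853; fail to reject H0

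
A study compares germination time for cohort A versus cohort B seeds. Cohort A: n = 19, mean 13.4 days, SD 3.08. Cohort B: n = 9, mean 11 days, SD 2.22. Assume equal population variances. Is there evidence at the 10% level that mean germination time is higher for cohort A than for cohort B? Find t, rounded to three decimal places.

Let group 1 = cohort A, group 2 = cohort B. H0: μ_1 = μ_2; H1: μ_1 > μ_2 (two-sample pooled-variance t-test, right-tailed).
s_p² = [(19−1)·3.08² + (9−1)·2.22²]/(19+9−2) = 8.08394
t = (13.4 − 11)/√[8.08394·(1/19 + 1/9)] = 2.086
df = n₁ + n₂ − 2 = 26
p-value = P(T ≥ 2.086) ≈ 0.023
Since p ≈ 0.023 < α = 0.1, reject H0; the data support H1.

2.086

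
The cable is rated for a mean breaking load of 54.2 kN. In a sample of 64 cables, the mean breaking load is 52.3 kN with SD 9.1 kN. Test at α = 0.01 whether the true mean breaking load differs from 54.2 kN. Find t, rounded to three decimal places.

-1.670

H0: μ = 54.2; H1: μ ≠ 54.2 (one-sample t-test, two-sided).
t = (x̄ − μ₀)/(s/√n) = (52.3 − 54.2)/(9.1/√64) = -1.670
df = n − 1 = 63
Two-sided p-value ≈ 0.100
Since p ≈ 0.100 > α = 0.01, fail to reject H0; the data do not provide sufficient evidence against H0.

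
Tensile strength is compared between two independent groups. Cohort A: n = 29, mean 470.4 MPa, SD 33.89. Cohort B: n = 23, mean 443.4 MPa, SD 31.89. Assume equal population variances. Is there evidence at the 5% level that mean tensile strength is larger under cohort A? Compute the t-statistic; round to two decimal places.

2.93

Let group 1 = cohort A, group 2 = cohort B. H0: μ_1 = μ_2; H1: μ_1 > μ_2 (two-sample pooled-variance t-test, right-tailed).
s_p² = [(29−1)·33.89² + (23−1)·31.89²]/(29+23−2) = 1090.65
t = (470.4 − 443.4)/√[1090.65·(1/29 + 1/23)] = 2.93
df = n₁ + n₂ − 2 = 50
p-value = P(T ≥ 2.93) ≈ 0.0026
Since p ≈ 0.0026 < α = 0.05, reject H0; the evidence is statistically significant.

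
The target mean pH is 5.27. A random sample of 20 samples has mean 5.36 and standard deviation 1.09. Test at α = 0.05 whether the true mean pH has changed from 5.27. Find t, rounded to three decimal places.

H0: μ = 5.27; H1: μ ≠ 5.27 (one-sample t-test, two-sided).
t = (x̄ − μ₀)/(s/√n) = (5.36 − 5.27)/(1.09/√20) = 0.369
df = n − 1 = 19
Two-sided p-value ≈ 0.7160
Since p ≈ 0.7160 > α = 0.05, fail to reject H0; the evidence is not statistically significant.

0.369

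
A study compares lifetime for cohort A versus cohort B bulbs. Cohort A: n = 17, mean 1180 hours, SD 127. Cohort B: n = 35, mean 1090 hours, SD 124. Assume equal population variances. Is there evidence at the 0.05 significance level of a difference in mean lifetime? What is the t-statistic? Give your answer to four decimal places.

Let group 1 = cohort A, group 2 = cohort B. H0: μ_1 = μ_2; H1: μ_1 ≠ μ_2 (two-sample pooled-variance t-test, two-sided).
s_p² = [(17−1)·127² + (35−1)·124²]/(17+35−2) = 15617
t = (1180 − 1090)/√[15617·(1/17 + 1/35)] = 2.4361
df = n₁ + n₂ − 2 = 50
Two-sided p-value ≈ 0.0185
Since p ≈ 0.0185 < α = 0.05, reject H0; the data support H1.

2.4361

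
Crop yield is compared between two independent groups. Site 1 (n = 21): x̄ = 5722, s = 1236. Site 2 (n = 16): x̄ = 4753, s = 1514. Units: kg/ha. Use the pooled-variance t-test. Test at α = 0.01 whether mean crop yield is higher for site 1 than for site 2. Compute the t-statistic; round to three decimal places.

2.144

Let group 1 = site 1, group 2 = site 2. H0: μ_1 = μ_2; H1: μ_1 > μ_2 (two-sample pooled-variance t-test, right-tailed).
s_p² = [(21−1)·1236² + (16−1)·1514²]/(21+16−2) = 1855340
t = (5722 − 4753)/√[1855340·(1/21 + 1/16)] = 2.144
df = n₁ + n₂ − 2 = 35
p-value = P(T ≥ 2.144) ≈ 0.0195
Since p ≈ 0.0195 > α = 0.01, fail to reject H0; the data do not provide sufficient evidence against H0.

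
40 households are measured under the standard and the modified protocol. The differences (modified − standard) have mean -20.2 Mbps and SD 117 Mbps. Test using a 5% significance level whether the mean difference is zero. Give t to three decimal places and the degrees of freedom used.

t = -1.092, df = 39

H0: μ_d = 0; H1: μ_d ≠ 0 (paired t-test on the differences, two-sided).
t = d̄/(s_d/√n) = -20.2/(117/√40) = -1.092
df = n − 1 = 39
Two-sided p-value ≈ 0.2816
Since p ≈ 0.2816 > α = 0.05, fail to reject H0; the data do not provide sufficient evidence against H0.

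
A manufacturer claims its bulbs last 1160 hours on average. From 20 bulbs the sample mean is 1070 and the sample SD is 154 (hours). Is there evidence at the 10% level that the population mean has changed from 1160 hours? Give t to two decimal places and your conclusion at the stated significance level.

t = -2.61; reject H0

H0: μ = 1160; H1: μ ≠ 1160 (one-sample t-test, two-sided).
t = (x̄ − μ₀)/(s/√n) = (1070 − 1160)/(154/√20) = -2.61
df = n − 1 = 19
Two-sided p-value ≈ 0.0171
Since p ≈ 0.0171 < α = 0.1, reject H0; the data support H1.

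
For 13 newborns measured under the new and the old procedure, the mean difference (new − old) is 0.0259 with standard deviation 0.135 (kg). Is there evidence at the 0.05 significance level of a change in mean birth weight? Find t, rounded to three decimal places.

H0: μ_d = 0; H1: μ_d ≠ 0 (paired t-test on the differences, two-sided).
t = d̄/(s_d/√n) = 0.0259/(0.135/√13) = 0.692
df = n − 1 = 12
Two-sided p-value ≈ 0.502
Since p ≈ 0.502 > α = 0.05, fail to reject H0; the data do not provide sufficient evidence against H0.

0.692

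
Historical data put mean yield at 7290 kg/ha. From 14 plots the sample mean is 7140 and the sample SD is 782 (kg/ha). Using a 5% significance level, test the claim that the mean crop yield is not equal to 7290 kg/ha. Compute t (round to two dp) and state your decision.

t = -0.72; fail to reject H0

H0: μ = 7290; H1: μ ≠ 7290 (one-sample t-test, two-sided).
t = (x̄ − μ₀)/(s/√n) = (7140 − 7290)/(782/√14) = -0.72
df = n − 1 = 13
Two-sided p-value ≈ 0.486
Since p ≈ 0.486 > α = 0.05, fail to reject H0; the data do not provide sufficient evidence against H0.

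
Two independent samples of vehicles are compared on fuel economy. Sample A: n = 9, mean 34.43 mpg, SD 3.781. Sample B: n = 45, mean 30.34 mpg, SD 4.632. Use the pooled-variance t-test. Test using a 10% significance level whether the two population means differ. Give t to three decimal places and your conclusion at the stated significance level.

t = 2.483; reject H0

Let group 1 = sample A, group 2 = sample B. H0: μ_1 = μ_2; H1: μ_1 ≠ μ_2 (two-sample pooled-variance t-test, two-sided).
s_p² = [(9−1)·3.781² + (45−1)·4.632²]/(9+45−2) = 20.354
t = (34.43 − 30.34)/√[20.354·(1/9 + 1/45)] = 2.483
df = n₁ + n₂ − 2 = 52
Two-sided p-value ≈ 0.016
Since p ≈ 0.016 < α = 0.1, reject H0; the data support H1.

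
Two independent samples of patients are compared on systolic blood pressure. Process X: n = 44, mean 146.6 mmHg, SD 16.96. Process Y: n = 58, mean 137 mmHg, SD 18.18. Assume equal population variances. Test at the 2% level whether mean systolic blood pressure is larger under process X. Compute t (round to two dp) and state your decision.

Let group 1 = process X, group 2 = process Y. H0: μ_1 = μ_2; H1: μ_1 > μ_2 (two-sample pooled-variance t-test, right-tailed).
s_p² = [(44−1)·16.96² + (58−1)·18.18²]/(44+58−2) = 312.078
t = (146.6 − 137)/√[312.078·(1/44 + 1/58)] = 2.72
df = n₁ + n₂ − 2 = 100
p-value = P(T ≥ 2.72) ≈ 0.004
Since p ≈ 0.004 < α = 0.02, reject H0; the data support H1.

t = 2.72; reject H0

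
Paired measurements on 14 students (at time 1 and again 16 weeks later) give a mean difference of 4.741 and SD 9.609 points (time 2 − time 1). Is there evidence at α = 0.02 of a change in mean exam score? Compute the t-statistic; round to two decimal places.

1.85

H0: μ_d = 0; H1: μ_d ≠ 0 (paired t-test on the differences, two-sided).
t = d̄/(s_d/√n) = 4.741/(9.609/√14) = 1.85
df = n − 1 = 13
Two-sided p-value ≈ 0.0878
Since p ≈ 0.0878 > α = 0.02, fail to reject H0; the evidence is not statistically significant.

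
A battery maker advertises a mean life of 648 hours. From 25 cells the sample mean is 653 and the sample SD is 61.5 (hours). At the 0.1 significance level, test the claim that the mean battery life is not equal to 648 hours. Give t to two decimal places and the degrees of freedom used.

t = 0.41, df = 24

H0: μ = 648; H1: μ ≠ 648 (one-sample t-test, two-sided).
t = (x̄ − μ₀)/(s/√n) = (653 − 648)/(61.5/√25) = 0.41
df = n − 1 = 24
Two-sided p-value ≈ 0.6880
Since p ≈ 0.6880 > α = 0.1, fail to reject H0; the evidence is not statistically significant.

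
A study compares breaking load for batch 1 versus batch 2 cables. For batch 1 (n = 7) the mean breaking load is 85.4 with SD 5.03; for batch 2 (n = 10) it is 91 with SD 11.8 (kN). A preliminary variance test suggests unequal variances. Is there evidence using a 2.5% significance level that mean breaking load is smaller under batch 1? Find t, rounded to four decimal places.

Let group 1 = batch 1, group 2 = batch 2. H0: μ_1 = μ_2; H1: μ_1 < μ_2 (Welch's two-sample t-test, left-tailed).
t = (x̄_1 − x̄_2)/√(s_1²/n_1 + s_2²/n_2) = (85.4 − 91)/√(5.03²/7 + 11.8²/10) = -1.3372
Welch–Satterthwaite df ≈ 12.97
p-value = P(T ≤ -1.3372) ≈ 0.102
Since p ≈ 0.102 > α = 0.025, fail to reject H0; the data do not provide sufficient evidence against H0.

-1.3372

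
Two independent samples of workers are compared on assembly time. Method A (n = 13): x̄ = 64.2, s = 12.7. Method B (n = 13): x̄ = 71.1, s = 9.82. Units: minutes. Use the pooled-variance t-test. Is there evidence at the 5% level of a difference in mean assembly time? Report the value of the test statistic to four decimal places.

-1.5497

Let group 1 = method A, group 2 = method B. H0: μ_1 = μ_2; H1: μ_1 ≠ μ_2 (two-sample pooled-variance t-test, two-sided).
s_p² = [(13−1)·12.7² + (13−1)·9.82²]/(13+13−2) = 128.861
t = (64.2 − 71.1)/√[128.861·(1/13 + 1/13)] = -1.5497
df = n₁ + n₂ − 2 = 24
Two-sided p-value ≈ 0.134
Since p ≈ 0.134 > α = 0.05, fail to reject H0; the evidence is not statistically significant.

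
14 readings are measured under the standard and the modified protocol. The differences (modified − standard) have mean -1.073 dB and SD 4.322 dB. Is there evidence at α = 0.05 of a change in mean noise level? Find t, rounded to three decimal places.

-0.929

H0: μ_d = 0; H1: μ_d ≠ 0 (paired t-test on the differences, two-sided).
t = d̄/(s_d/√n) = -1.073/(4.322/√14) = -0.929
df = n − 1 = 13
Two-sided p-value ≈ 0.3699
Since p ≈ 0.3699 > α = 0.05, fail to reject H0; the data do not provide sufficient evidence against H0.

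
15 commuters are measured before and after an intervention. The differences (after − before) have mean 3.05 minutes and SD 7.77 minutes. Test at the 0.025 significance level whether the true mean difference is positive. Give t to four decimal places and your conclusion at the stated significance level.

t = 1.5203; fail to reject H0

H0: μ_d = 0; H1: μ_d > 0 (paired t-test on the differences, right-tailed).
t = d̄/(s_d/√n) = 3.05/(7.77/√15) = 1.5203
df = n − 1 = 14
p-value = P(T ≥ 1.5203) ≈ 0.075
Since p ≈ 0.075 > α = 0.025, fail to reject H0; the data do not provide sufficient evidence against H0.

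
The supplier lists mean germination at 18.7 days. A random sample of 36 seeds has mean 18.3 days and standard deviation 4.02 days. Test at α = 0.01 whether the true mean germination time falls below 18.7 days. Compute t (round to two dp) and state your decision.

H0: μ = 18.7; H1: μ < 18.7 (one-sample t-test, left-tailed).
t = (x̄ − μ₀)/(s/√n) = (18.3 − 18.7)/(4.02/√36) = -0.60
df = n − 1 = 35
p-value = P(T ≤ -0.60) ≈ 0.2772
Since p ≈ 0.2772 > α = 0.01, fail to reject H0; the data do not provide sufficient evidence against H0.

t = -0.60; fail to reject H0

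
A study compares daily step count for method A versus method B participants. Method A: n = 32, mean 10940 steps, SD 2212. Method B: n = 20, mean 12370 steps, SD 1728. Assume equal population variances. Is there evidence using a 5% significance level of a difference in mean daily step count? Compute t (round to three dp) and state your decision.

t = -2.457; reject H0

Let group 1 = method A, group 2 = method B. H0: μ_1 = μ_2; H1: μ_1 ≠ μ_2 (two-sample pooled-variance t-test, two-sided).
s_p² = [(32−1)·2212² + (20−1)·1728²]/(32+20−2) = 4168300
t = (10940 − 12370)/√[4168300·(1/32 + 1/20)] = -2.457
df = n₁ + n₂ − 2 = 50
Two-sided p-value ≈ 0.0175
Since p ≈ 0.0175 < α = 0.05, reject H0; the data support H1.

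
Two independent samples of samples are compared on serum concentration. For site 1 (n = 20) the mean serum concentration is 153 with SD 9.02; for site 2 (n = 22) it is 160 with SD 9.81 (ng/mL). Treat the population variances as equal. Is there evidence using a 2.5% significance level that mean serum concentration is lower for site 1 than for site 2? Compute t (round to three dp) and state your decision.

Let group 1 = site 1, group 2 = site 2. H0: μ_1 = μ_2; H1: μ_1 < μ_2 (two-sample pooled-variance t-test, left-tailed).
s_p² = [(20−1)·9.02² + (22−1)·9.81²]/(20+22−2) = 89.1701
t = (153 − 160)/√[89.1701·(1/20 + 1/22)] = -2.399
df = n₁ + n₂ − 2 = 40
p-value = P(T ≤ -2.399) ≈ 0.0106
Since p ≈ 0.0106 < α = 0.025, reject H0; the data support H1.

t = -2.399; reject H0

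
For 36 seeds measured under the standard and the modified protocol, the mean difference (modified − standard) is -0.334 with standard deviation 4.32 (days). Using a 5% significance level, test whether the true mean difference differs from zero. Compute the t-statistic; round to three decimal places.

-0.464

H0: μ_d = 0; H1: μ_d ≠ 0 (paired t-test on the differences, two-sided).
t = d̄/(s_d/√n) = -0.334/(4.32/√36) = -0.464
df = n − 1 = 35
Two-sided p-value ≈ 0.6456
Since p ≈ 0.6456 > α = 0.05, fail to reject H0; the data do not provide sufficient evidence against H0.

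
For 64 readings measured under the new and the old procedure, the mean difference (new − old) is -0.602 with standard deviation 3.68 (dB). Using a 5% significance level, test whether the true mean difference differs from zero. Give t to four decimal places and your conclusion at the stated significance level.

H0: μ_d = 0; H1: μ_d ≠ 0 (paired t-test on the differences, two-sided).
t = d̄/(s_d/√n) = -0.602/(3.68/√64) = -1.3087
df = n − 1 = 63
Two-sided p-value ≈ 0.1954
Since p ≈ 0.1954 > α = 0.05, fail to reject H0; the evidence is not statistically significant.

t = -1.3087; fail to reject H0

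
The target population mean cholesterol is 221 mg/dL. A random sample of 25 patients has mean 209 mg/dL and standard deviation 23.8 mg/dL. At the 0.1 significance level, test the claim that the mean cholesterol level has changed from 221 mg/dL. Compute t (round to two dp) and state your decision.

H0: μ = 221; H1: μ ≠ 221 (one-sample t-test, two-sided).
t = (x̄ − μ₀)/(s/√n) = (209 − 221)/(23.8/√25) = -2.52
df = n − 1 = 24
Two-sided p-value ≈ 0.019
Since p ≈ 0.019 < α = 0.1, reject H0; the data support H1.

t = -2.52; reject H0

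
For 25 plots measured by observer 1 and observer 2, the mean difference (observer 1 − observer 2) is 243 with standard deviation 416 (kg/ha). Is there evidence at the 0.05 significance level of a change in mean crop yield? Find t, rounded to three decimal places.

H0: μ_d = 0; H1: μ_d ≠ 0 (paired t-test on the differences, two-sided).
t = d̄/(s_d/√n) = 243/(416/√25) = 2.921
df = n − 1 = 24
Two-sided p-value ≈ 0.0075
Since p ≈ 0.0075 < α = 0.05, reject H0; the evidence is statistically significant.

2.921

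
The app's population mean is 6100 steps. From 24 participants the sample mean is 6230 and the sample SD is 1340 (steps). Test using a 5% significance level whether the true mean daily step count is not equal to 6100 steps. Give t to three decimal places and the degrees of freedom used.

t = 0.475, df = 23

H0: μ = 6100; H1: μ ≠ 6100 (one-sample t-test, two-sided).
t = (x̄ − μ₀)/(s/√n) = (6230 − 6100)/(1340/√24) = 0.475
df = n − 1 = 23
Two-sided p-value ≈ 0.6391
Since p ≈ 0.6391 > α = 0.05, fail to reject H0; the data do not provide sufficient evidence against H0.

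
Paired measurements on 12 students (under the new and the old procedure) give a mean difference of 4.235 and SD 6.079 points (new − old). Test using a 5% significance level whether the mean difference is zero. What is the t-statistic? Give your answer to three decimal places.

2.413

H0: μ_d = 0; H1: μ_d ≠ 0 (paired t-test on the differences, two-sided).
t = d̄/(s_d/√n) = 4.235/(6.079/√12) = 2.413
df = n − 1 = 11
Two-sided p-value ≈ 0.0344
Since p ≈ 0.0344 < α = 0.05, reject H0; the evidence is statistically significant.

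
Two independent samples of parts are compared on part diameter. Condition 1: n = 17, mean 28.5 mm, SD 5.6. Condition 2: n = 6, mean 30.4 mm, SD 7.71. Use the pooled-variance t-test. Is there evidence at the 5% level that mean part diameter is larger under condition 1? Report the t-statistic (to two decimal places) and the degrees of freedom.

t = -0.65, df = 21

Let group 1 = condition 1, group 2 = condition 2. H0: μ_1 = μ_2; H1: μ_1 > μ_2 (two-sample pooled-variance t-test, right-tailed).
s_p² = [(17−1)·5.6² + (6−1)·7.71²]/(17+6−2) = 38.0467
t = (28.5 − 30.4)/√[38.0467·(1/17 + 1/6)] = -0.65
df = n₁ + n₂ − 2 = 21
p-value = P(T ≥ -0.65) ≈ 0.738
Since p ≈ 0.738 > α = 0.05, fail to reject H0; the data do not provide sufficient evidence against H0.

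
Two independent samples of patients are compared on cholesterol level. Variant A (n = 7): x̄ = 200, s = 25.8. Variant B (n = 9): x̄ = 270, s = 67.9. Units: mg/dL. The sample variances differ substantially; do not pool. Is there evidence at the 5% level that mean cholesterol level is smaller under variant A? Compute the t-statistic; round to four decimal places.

Let group 1 = variant A, group 2 = variant B. H0: μ_1 = μ_2; H1: μ_1 < μ_2 (Welch's two-sample t-test, left-tailed).
t = (x̄_1 − x̄_2)/√(s_1²/n_1 + s_2²/n_2) = (200 − 270)/√(25.8²/7 + 67.9²/9) = -2.8404
Welch–Satterthwaite df ≈ 10.75
p-value = P(T ≤ -2.8404) ≈ 0.008
Since p ≈ 0.008 < α = 0.05, reject H0; the evidence is statistically significant.

-2.8404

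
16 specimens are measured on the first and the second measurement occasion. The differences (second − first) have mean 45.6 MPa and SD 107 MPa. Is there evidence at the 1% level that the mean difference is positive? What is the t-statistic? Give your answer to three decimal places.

H0: μ_d = 0; H1: μ_d > 0 (paired t-test on the differences, right-tailed).
t = d̄/(s_d/√n) = 45.6/(107/√16) = 1.705
df = n − 1 = 15
p-value = P(T ≥ 1.705) ≈ 0.0544
Since p ≈ 0.0544 > α = 0.01, fail to reject H0; the data do not provide sufficient evidence against H0.

1.705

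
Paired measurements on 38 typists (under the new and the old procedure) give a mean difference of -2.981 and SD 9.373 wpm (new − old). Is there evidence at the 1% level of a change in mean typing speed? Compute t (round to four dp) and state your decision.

t = -1.9605; fail to reject H0

H0: μ_d = 0; H1: μ_d ≠ 0 (paired t-test on the differences, two-sided).
t = d̄/(s_d/√n) = -2.981/(9.373/√38) = -1.9605
df = n − 1 = 37
Two-sided p-value ≈ 0.0575
Since p ≈ 0.0575 > α = 0.01, fail to reject H0; the data do not provide sufficient evidence against H0.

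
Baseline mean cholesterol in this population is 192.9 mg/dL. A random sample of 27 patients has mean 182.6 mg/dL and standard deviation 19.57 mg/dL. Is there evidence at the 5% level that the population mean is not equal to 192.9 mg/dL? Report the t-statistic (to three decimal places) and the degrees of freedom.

H0: μ = 192.9; H1: μ ≠ 192.9 (one-sample t-test, two-sided).
t = (x̄ − μ₀)/(s/√n) = (182.6 − 192.9)/(19.57/√27) = -2.735
df = n − 1 = 26
Two-sided p-value ≈ 0.0111
Since p ≈ 0.0111 < α = 0.05, reject H0; the evidence is statistically significant.

t = -2.735, df = 26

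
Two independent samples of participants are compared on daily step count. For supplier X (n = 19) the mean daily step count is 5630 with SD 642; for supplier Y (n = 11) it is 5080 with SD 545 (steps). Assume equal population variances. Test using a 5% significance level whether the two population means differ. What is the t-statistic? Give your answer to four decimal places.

2.3832

Let group 1 = supplier X, group 2 = supplier Y. H0: μ_1 = μ_2; H1: μ_1 ≠ μ_2 (two-sample pooled-variance t-test, two-sided).
s_p² = [(19−1)·642² + (11−1)·545²]/(19+11−2) = 371043
t = (5630 − 5080)/√[371043·(1/19 + 1/11)] = 2.3832
df = n₁ + n₂ − 2 = 28
Two-sided p-value ≈ 0.024
Since p ≈ 0.024 < α = 0.05, reject H0; the data support H1.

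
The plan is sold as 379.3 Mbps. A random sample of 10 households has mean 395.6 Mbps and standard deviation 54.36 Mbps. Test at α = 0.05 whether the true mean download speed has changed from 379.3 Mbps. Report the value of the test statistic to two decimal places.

H0: μ = 379.3; H1: μ ≠ 379.3 (one-sample t-test, two-sided).
t = (x̄ − μ₀)/(s/√n) = (395.6 − 379.3)/(54.36/√10) = 0.95
df = n − 1 = 9
Two-sided p-value ≈ 0.3678
Since p ≈ 0.3678 > α = 0.05, fail to reject H0; the evidence is not statistically significant.

0.95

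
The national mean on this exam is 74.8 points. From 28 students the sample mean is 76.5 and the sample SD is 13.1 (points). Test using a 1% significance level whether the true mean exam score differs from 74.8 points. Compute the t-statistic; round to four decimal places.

H0: μ = 74.8; H1: μ ≠ 74.8 (one-sample t-test, two-sided).
t = (x̄ − μ₀)/(s/√n) = (76.5 − 74.8)/(13.1/√28) = 0.6867
df = n − 1 = 27
Two-sided p-value ≈ 0.4981
Since p ≈ 0.4981 > α = 0.01, fail to reject H0; the evidence is not statistically significant.

0.6867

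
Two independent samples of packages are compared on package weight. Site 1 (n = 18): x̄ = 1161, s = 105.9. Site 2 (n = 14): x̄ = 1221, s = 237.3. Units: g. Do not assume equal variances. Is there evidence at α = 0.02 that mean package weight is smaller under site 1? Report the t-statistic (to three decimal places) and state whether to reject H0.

Let group 1 = site 1, group 2 = site 2. H0: μ_1 = μ_2; H1: μ_1 < μ_2 (Welch's two-sample t-test, left-tailed).
t = (x̄_1 − x̄_2)/√(s_1²/n_1 + s_2²/n_2) = (1161 − 1221)/√(105.9²/18 + 237.3²/14) = -0.880
Welch–Satterthwaite df ≈ 17.03
p-value = P(T ≤ -0.880) ≈ 0.1955
Since p ≈ 0.1955 > α = 0.02, fail to reject H0; the data do not provide sufficient evidence against H0.

t = -0.880; fail to reject H0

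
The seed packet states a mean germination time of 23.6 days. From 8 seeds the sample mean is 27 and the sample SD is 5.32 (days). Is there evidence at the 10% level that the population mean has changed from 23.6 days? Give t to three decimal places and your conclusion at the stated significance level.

H0: μ = 23.6; H1: μ ≠ 23.6 (one-sample t-test, two-sided).
t = (x̄ − μ₀)/(s/√n) = (27 − 23.6)/(5.32/√8) = 1.808
df = n − 1 = 7
Two-sided p-value ≈ 0.114
Since p ≈ 0.114 > α = 0.1, fail to reject H0; the data do not provide sufficient evidence against H0.

t = 1.808; fail to reject H0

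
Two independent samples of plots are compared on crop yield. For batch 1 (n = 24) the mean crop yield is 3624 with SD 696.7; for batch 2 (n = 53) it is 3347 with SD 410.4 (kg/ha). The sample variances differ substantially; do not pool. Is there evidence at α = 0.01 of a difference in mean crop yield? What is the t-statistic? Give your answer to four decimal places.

Let group 1 = batch 1, group 2 = batch 2. H0: μ_1 = μ_2; H1: μ_1 ≠ μ_2 (Welch's two-sample t-test, two-sided).
t = (x̄_1 − x̄_2)/√(s_1²/n_1 + s_2²/n_2) = (3624 − 3347)/√(696.7²/24 + 410.4²/53) = 1.8107
Welch–Satterthwaite df ≈ 30.46
Two-sided p-value ≈ 0.0801
Since p ≈ 0.0801 > α = 0.01, fail to reject H0; the evidence is not statistically significant.

1.8107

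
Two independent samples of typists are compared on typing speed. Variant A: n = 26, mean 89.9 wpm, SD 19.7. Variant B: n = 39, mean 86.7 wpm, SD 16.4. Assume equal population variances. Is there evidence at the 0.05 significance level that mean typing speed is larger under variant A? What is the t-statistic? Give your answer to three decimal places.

Let group 1 = variant A, group 2 = variant B. H0: μ_1 = μ_2; H1: μ_1 > μ_2 (two-sample pooled-variance t-test, right-tailed).
s_p² = [(26−1)·19.7² + (39−1)·16.4²]/(26+39−2) = 316.234
t = (89.9 − 86.7)/√[316.234·(1/26 + 1/39)] = 0.711
df = n₁ + n₂ − 2 = 63
p-value = P(T ≥ 0.711) ≈ 0.2399
Since p ≈ 0.2399 > α = 0.05, fail to reject H0; the evidence is not statistically significant.

0.711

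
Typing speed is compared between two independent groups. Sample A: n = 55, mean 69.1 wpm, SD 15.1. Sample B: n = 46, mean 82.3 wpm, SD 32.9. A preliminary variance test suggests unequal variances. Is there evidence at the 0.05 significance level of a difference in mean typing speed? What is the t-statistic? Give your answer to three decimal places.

Let group 1 = sample A, group 2 = sample B. H0: μ_1 = μ_2; H1: μ_1 ≠ μ_2 (Welch's two-sample t-test, two-sided).
t = (x̄_1 − x̄_2)/√(s_1²/n_1 + s_2²/n_2) = (69.1 − 82.3)/√(15.1²/55 + 32.9²/46) = -2.509
Welch–Satterthwaite df ≈ 60.68
Two-sided p-value ≈ 0.015
Since p ≈ 0.015 < α = 0.05, reject H0; the data support H1.

-2.509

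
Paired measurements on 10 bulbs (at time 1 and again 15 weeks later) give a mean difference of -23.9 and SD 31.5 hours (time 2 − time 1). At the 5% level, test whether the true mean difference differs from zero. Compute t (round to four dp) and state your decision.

t = -2.3993; reject H0

H0: μ_d = 0; H1: μ_d ≠ 0 (paired t-test on the differences, two-sided).
t = d̄/(s_d/√n) = -23.9/(31.5/√10) = -2.3993
df = n − 1 = 9
Two-sided p-value ≈ 0.040
Since p ≈ 0.040 < α = 0.05, reject H0; the data support H1.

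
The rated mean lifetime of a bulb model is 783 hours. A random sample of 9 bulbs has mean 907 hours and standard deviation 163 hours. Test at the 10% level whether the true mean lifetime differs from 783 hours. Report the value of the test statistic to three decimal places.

H0: μ = 783; H1: μ ≠ 783 (one-sample t-test, two-sided).
t = (x̄ − μ₀)/(s/√n) = (907 − 783)/(163/√9) = 2.282
df = n − 1 = 8
Two-sided p-value ≈ 0.0519
Since p ≈ 0.0519 < α = 0.1, reject H0; the data support H1.

2.282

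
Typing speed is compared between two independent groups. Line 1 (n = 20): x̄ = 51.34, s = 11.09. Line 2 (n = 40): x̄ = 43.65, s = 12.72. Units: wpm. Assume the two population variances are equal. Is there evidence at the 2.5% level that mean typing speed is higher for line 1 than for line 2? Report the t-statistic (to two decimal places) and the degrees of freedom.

t = 2.30, df = 58

Let group 1 = line 1, group 2 = line 2. H0: μ_1 = μ_2; H1: μ_1 > μ_2 (two-sample pooled-variance t-test, right-tailed).
s_p² = [(20−1)·11.09² + (40−1)·12.72²]/(20+40−2) = 149.085
t = (51.34 − 43.65)/√[149.085·(1/20 + 1/40)] = 2.30
df = n₁ + n₂ − 2 = 58
p-value = P(T ≥ 2.30) ≈ 0.013
Since p ≈ 0.013 < α = 0.025, reject H0; the data support H1.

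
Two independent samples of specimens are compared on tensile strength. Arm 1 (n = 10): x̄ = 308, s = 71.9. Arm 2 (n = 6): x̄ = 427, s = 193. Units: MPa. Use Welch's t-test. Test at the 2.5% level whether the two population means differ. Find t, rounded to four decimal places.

-1.4511

Let group 1 = arm 1, group 2 = arm 2. H0: μ_1 = μ_2; H1: μ_1 ≠ μ_2 (Welch's two-sample t-test, two-sided).
t = (x̄_1 − x̄_2)/√(s_1²/n_1 + s_2²/n_2) = (308 − 427)/√(71.9²/10 + 193²/6) = -1.4511
Welch–Satterthwaite df ≈ 5.84
Two-sided p-value ≈ 0.1982
Since p ≈ 0.1982 > α = 0.025, fail to reject H0; the evidence is not statistically significant.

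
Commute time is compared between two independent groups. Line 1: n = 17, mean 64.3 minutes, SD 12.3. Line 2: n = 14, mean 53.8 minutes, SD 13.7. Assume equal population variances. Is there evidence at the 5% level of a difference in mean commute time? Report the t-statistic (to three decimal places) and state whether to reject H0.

Let group 1 = line 1, group 2 = line 2. H0: μ_1 = μ_2; H1: μ_1 ≠ μ_2 (two-sample pooled-variance t-test, two-sided).
s_p² = [(17−1)·12.3² + (14−1)·13.7²]/(17+14−2) = 167.607
t = (64.3 − 53.8)/√[167.607·(1/17 + 1/14)] = 2.247
df = n₁ + n₂ − 2 = 29
Two-sided p-value ≈ 0.032
Since p ≈ 0.032 < α = 0.05, reject H0; the evidence is statistically significant.

t = 2.247; reject H0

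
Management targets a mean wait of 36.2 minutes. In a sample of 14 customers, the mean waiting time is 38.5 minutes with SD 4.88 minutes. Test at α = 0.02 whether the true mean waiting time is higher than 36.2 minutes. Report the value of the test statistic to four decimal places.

H0: μ = 36.2; H1: μ > 36.2 (one-sample t-test, right-tailed).
t = (x̄ − μ₀)/(s/√n) = (38.5 − 36.2)/(4.88/√14) = 1.7635
df = n − 1 = 13
p-value = P(T ≥ 1.7635) ≈ 0.0506
Since p ≈ 0.0506 > α = 0.02, fail to reject H0; the evidence is not statistically significant.

1.7635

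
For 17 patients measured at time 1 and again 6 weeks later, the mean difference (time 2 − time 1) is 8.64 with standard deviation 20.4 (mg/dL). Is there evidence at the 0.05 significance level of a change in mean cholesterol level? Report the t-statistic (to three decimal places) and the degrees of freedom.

t = 1.746, df = 16

H0: μ_d = 0; H1: μ_d ≠ 0 (paired t-test on the differences, two-sided).
t = d̄/(s_d/√n) = 8.64/(20.4/√17) = 1.746
df = n − 1 = 16
Two-sided p-value ≈ 0.100
Since p ≈ 0.100 > α = 0.05, fail to reject H0; the data do not provide sufficient evidence against H0.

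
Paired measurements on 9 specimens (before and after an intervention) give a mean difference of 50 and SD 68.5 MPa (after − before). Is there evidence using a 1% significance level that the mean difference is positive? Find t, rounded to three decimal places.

H0: μ_d = 0; H1: μ_d > 0 (paired t-test on the differences, right-tailed).
t = d̄/(s_d/√n) = 50/(68.5/√9) = 2.190
df = n − 1 = 8
p-value = P(T ≥ 2.190) ≈ 0.0300
Since p ≈ 0.0300 > α = 0.01, fail to reject H0; the evidence is not statistically significant.

2.190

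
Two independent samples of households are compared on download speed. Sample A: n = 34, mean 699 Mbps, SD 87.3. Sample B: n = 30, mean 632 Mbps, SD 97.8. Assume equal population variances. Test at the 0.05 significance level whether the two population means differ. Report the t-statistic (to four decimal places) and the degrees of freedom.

Let group 1 = sample A, group 2 = sample B. H0: μ_1 = μ_2; H1: μ_1 ≠ μ_2 (two-sample pooled-variance t-test, two-sided).
s_p² = [(34−1)·87.3² + (30−1)·97.8²]/(34+30−2) = 8530.37
t = (699 − 632)/√[8530.37·(1/34 + 1/30)] = 2.8960
df = n₁ + n₂ − 2 = 62
Two-sided p-value ≈ 0.005
Since p ≈ 0.005 < α = 0.05, reject H0; the evidence is statistically significant.

t = 2.8960, df = 62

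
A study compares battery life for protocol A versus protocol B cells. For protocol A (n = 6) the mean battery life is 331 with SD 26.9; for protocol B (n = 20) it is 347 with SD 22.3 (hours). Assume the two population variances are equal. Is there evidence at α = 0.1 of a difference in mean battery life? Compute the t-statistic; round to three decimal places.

-1.473

Let group 1 = protocol A, group 2 = protocol B. H0: μ_1 = μ_2; H1: μ_1 ≠ μ_2 (two-sample pooled-variance t-test, two-sided).
s_p² = [(6−1)·26.9² + (20−1)·22.3²]/(6+20−2) = 544.44
t = (331 − 347)/√[544.44·(1/6 + 1/20)] = -1.473
df = n₁ + n₂ − 2 = 24
Two-sided p-value ≈ 0.154
Since p ≈ 0.154 > α = 0.1, fail to reject H0; the data do not provide sufficient evidence against H0.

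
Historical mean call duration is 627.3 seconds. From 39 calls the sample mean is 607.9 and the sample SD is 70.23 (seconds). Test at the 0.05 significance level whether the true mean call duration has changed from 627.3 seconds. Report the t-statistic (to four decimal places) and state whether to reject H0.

H0: μ = 627.3; H1: μ ≠ 627.3 (one-sample t-test, two-sided).
t = (x̄ − μ₀)/(s/√n) = (607.9 − 627.3)/(70.23/√39) = -1.7251
df = n − 1 = 38
Two-sided p-value ≈ 0.093
Since p ≈ 0.093 > α = 0.05, fail to reject H0; the data do not provide sufficient evidence against H0.

t = -1.7251; fail to reject H0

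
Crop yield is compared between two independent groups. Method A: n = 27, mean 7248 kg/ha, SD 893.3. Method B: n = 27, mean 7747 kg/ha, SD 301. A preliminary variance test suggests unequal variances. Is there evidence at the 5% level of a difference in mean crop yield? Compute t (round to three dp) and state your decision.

t = -2.751; reject H0

Let group 1 = method A, group 2 = method B. H0: μ_1 = μ_2; H1: μ_1 ≠ μ_2 (Welch's two-sample t-test, two-sided).
t = (x̄_1 − x̄_2)/√(s_1²/n_1 + s_2²/n_2) = (7248 − 7747)/√(893.3²/27 + 301²/27) = -2.751
Welch–Satterthwaite df ≈ 31.83
Two-sided p-value ≈ 0.010
Since p ≈ 0.010 < α = 0.05, reject H0; the evidence is statistically significant.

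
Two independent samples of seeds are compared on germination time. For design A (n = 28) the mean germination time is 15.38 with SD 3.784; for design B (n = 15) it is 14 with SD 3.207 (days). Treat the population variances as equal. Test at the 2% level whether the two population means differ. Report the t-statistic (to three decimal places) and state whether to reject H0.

Let group 1 = design A, group 2 = design B. H0: μ_1 = μ_2; H1: μ_1 ≠ μ_2 (two-sample pooled-variance t-test, two-sided).
s_p² = [(28−1)·3.784² + (15−1)·3.207²]/(28+15−2) = 12.9413
t = (15.38 − 14)/√[12.9413·(1/28 + 1/15)] = 1.199
df = n₁ + n₂ − 2 = 41
Two-sided p-value ≈ 0.2375
Since p ≈ 0.2375 > α = 0.02, fail to reject H0; the evidence is not statistically significant.

t = 1.199; fail to reject H0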